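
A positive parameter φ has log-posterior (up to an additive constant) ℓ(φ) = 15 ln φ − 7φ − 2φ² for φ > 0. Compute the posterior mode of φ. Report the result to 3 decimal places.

φ̂_MAP = 1.250

ℓ'(φ) = 15/φ − 7 − 4φ. Setting this to zero and multiplying by φ: 4φ² + 7φ − 15 = 0.
φ = (−7 + √(7² + 4·4·15)) / (2·4) = (−7 + √289) / 8 = (−7 + 17)/8 = 5/4.
ℓ''(φ) = −15/φ² − 4 < 0, confirming a maximum.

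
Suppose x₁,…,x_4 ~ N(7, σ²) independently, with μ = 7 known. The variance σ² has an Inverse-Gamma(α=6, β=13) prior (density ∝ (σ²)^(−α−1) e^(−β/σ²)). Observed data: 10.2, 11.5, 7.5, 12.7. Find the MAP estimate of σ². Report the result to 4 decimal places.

σ̂²_MAP = 4.9572

Sum of squared deviations about the known mean: SS = (10.2−7)² + (11.5−7)² + (7.5−7)² + (12.7−7)² = 63.23.
The Normal likelihood contributes (σ²)^(−n/2) exp(−SS/(2σ²)), so the posterior is Inverse-Gamma(α + n/2, β + SS/2) = Inverse-Gamma(8, 44.615).
The mode of Inverse-Gamma(a, b) is b/(a+1) = 44.615/9 ≈ 4.9572.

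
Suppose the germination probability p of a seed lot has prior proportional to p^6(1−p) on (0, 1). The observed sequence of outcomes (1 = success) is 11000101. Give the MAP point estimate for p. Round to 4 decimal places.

p̂_MAP = 0.6667

The prior density ∝ p^6(1−p)^1 is the kernel of Beta(7, 2).
Data: 4 successes in 8 trials (from the sequence). The binomial likelihood contributes p^4(1−p)^4, so the posterior is Beta(7+4, 2+4) = Beta(11, 6).
For Beta(a, b) with a, b > 1 the mode is (a−1)/(a+b−2) = 10/15 ≈ 0.6667.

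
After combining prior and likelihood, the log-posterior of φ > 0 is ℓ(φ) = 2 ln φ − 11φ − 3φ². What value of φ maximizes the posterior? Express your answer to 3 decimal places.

ℓ'(φ) = 2/φ − 11 − 6φ. Setting this to zero and multiplying by φ: 6φ² + 11φ − 2 = 0.
φ = (−11 + √(11² + 4·6·2)) / (2·6) = (−11 + √169) / 12 = (−11 + 13)/12 = 1/6.
ℓ''(φ) = −2/φ² − 6 < 0, confirming a maximum.

φ̂_MAP = 0.167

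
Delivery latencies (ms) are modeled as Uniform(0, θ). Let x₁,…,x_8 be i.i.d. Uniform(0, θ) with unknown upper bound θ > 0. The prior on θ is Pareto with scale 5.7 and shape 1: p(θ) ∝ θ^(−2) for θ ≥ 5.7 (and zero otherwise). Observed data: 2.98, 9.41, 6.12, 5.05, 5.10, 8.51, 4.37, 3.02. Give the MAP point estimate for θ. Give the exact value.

The Uniform(0, θ) likelihood is θ^(−n) for θ ≥ max(xᵢ), zero otherwise. Here max(xᵢ) = 9.41.
Posterior ∝ θ^(−2) · θ^(−8) = θ^(−10) on θ ≥ max(5.7, 9.41) = 9.41.
This density is strictly decreasing in θ, so the posterior mode lies at the lower boundary of the support.

θ̂_MAP = 9.41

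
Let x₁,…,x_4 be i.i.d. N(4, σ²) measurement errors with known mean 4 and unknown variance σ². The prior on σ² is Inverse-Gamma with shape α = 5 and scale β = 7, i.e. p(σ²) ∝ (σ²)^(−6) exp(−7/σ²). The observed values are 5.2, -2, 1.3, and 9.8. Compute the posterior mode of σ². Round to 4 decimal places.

σ̂²_MAP = 5.7731

Sum of squared deviations about the known mean: SS = (5.2−4)² + (-2−4)² + (1.3−4)² + (9.8−4)² = 78.37.
The Normal likelihood contributes (σ²)^(−n/2) exp(−SS/(2σ²)), so the posterior is Inverse-Gamma(α + n/2, β + SS/2) = Inverse-Gamma(7, 46.185).
The mode of Inverse-Gamma(a, b) is b/(a+1) = 46.185/8 ≈ 5.7731.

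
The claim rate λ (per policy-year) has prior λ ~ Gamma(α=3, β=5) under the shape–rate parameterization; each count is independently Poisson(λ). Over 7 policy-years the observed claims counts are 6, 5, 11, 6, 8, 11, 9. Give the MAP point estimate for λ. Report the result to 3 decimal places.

λ̂_MAP = 4.833

Σxᵢ = 6+5+11+6+8+11+9 = 56, with n = 7.
Posterior ∝ λ^2e^(−5λ) · λ^56e^(−7λ) = λ^58e^(−12λ), i.e. Gamma(shape=59, rate=12).
The mode of a Gamma(a, b) with a ≥ 1 (shape–rate) is (a−1)/b = 58/12 ≈ 4.833.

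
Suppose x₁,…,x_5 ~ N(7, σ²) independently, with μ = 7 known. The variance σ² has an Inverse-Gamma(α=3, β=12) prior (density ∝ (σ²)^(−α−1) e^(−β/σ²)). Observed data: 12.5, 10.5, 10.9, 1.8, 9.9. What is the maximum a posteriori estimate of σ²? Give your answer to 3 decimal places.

Sum of squared deviations about the known mean: SS = (12.5−7)² + (10.5−7)² + (10.9−7)² + (1.8−7)² + (9.9−7)² = 93.16.
The Normal likelihood contributes (σ²)^(−n/2) exp(−SS/(2σ²)), so the posterior is Inverse-Gamma(α + n/2, β + SS/2) = Inverse-Gamma(5.5, 58.58).
The mode of Inverse-Gamma(a, b) is b/(a+1) = 58.58/6.5 ≈ 9.012.

σ̂²_MAP = 9.012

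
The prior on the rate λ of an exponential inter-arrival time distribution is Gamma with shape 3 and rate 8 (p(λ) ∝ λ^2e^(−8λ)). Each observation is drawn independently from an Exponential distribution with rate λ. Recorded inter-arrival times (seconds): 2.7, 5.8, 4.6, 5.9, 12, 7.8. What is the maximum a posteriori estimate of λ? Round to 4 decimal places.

The Exponential(rate=λ) likelihood is ∝ λ^n e^(−λΣtᵢ). Here n = 6 and Σtᵢ = 2.7 + 5.8 + 4.6 + 5.9 + 12 + 7.8 = 38.8.
Posterior ∝ λ^2e^(−8λ) · λ^6e^(−38.8λ) = λ^8e^(−46.8λ), i.e. Gamma(9, 46.8).
Mode = (a−1)/b = 8/46.8 ≈ 0.1709.

λ̂_MAP = 0.1709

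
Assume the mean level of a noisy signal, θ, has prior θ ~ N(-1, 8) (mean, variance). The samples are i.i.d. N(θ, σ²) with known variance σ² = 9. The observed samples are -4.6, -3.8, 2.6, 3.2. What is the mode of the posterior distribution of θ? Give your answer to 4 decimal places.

n = 4; x̄ = ((-4.6) + (-3.8) + 2.6 + 3.2)/4 = -2.6/4 = -0.65.
For a Normal prior and Normal likelihood with known variance, the posterior is Normal; its mode equals its mean, the precision-weighted average.
Prior precision 1/σ₀² = 1/8 = 0.125; data precision n/σ² = 4/9.
θ̂ = (0.125·(-1) + (4/9)·(-0.65)) / (0.125 + 4/9) = (-149/360)/(41/72) = -149/205 ≈ -0.7268.

θ̂_MAP = -0.7268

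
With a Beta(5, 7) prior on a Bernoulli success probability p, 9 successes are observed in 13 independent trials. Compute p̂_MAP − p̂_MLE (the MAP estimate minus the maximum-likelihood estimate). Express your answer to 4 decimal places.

Posterior is Beta(14, 11); MAP = (14−1)/(25−2) = 13/23 ≈ 0.56522.
MLE ignores the prior: p̂_MLE = k/n = 9/13 ≈ 0.69231.
Difference = 13/23 − 9/13 = -38/299 ≈ -0.1271.

MAP − MLE = -0.1271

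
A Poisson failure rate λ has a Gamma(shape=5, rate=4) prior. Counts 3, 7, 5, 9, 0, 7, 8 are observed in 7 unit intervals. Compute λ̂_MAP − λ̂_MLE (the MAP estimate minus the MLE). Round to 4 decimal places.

MAP − MLE = -1.6623

Σxᵢ = 39. Posterior is Gamma(44, 11); MAP = (44−1)/11 = 43/11 ≈ 3.90909.
MLE = x̄ = 39/7 ≈ 5.57143.
Difference = 43/11 − 39/7 = -128/77 ≈ -1.6623.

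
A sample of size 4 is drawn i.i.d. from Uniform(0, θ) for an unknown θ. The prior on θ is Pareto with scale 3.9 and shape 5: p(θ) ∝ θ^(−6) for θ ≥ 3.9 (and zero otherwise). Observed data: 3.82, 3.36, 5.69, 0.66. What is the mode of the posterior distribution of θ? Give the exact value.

The Uniform(0, θ) likelihood is θ^(−n) for θ ≥ max(xᵢ), zero otherwise. Here max(xᵢ) = 5.69.
Posterior ∝ θ^(−6) · θ^(−4) = θ^(−10) on θ ≥ max(3.9, 5.69) = 5.69.
This density is strictly decreasing in θ, so the posterior mode lies at the lower boundary of the support.

θ̂_MAP = 5.69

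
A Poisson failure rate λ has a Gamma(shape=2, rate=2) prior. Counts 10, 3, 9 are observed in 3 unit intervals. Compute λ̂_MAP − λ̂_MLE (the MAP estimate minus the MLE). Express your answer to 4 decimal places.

MAP − MLE = -2.7333

Σxᵢ = 22. Posterior is Gamma(24, 5); MAP = (24−1)/5 = 23/5 ≈ 4.60000.
MLE = x̄ = 22/3 ≈ 7.33333.
Difference = 23/5 − 22/3 = -41/15 ≈ -2.7333.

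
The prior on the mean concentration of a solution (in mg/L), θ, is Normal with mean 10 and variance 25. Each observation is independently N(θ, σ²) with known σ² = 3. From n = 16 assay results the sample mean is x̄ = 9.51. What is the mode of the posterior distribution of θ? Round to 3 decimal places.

n = 16, x̄ = 9.51.
For a Normal prior and Normal likelihood with known variance, the posterior is Normal; its mode equals its mean, the precision-weighted average.
Prior precision 1/σ₀² = 1/25 = 0.04; data precision n/σ² = 16/3.
θ̂ = (0.04·10 + (16/3)·9.51) / (0.04 + 16/3) = 51.12/(403/75) = 3834/403 ≈ 9.514.

θ̂_MAP = 9.514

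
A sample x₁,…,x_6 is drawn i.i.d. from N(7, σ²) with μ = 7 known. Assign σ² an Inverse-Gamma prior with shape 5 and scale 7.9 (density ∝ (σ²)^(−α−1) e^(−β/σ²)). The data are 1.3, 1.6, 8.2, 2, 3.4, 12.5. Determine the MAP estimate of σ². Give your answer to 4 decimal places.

σ̂²_MAP = 8.1722

Sum of squared deviations about the known mean: SS = (1.3−7)² + (1.6−7)² + (8.2−7)² + (2−7)² + (3.4−7)² + (12.5−7)² = 131.3.
The Normal likelihood contributes (σ²)^(−n/2) exp(−SS/(2σ²)), so the posterior is Inverse-Gamma(α + n/2, β + SS/2) = Inverse-Gamma(8, 73.55).
The mode of Inverse-Gamma(a, b) is b/(a+1) = 73.55/9 ≈ 8.1722.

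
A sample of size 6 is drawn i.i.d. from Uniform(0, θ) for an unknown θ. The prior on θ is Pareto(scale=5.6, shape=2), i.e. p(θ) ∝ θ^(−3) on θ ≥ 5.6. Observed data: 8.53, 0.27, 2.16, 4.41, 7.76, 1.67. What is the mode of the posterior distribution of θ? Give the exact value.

θ̂_MAP = 8.53

The Uniform(0, θ) likelihood is θ^(−n) for θ ≥ max(xᵢ), zero otherwise. Here max(xᵢ) = 8.53.
Posterior ∝ θ^(−3) · θ^(−6) = θ^(−9) on θ ≥ max(5.6, 8.53) = 8.53.
This density is strictly decreasing in θ, so the posterior mode lies at the lower boundary of the support.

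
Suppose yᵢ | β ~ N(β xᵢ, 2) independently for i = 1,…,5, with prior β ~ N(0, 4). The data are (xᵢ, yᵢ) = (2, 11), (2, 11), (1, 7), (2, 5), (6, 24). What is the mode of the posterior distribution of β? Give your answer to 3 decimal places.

log p(β | y) = −Σ(yᵢ − βxᵢ)²/(2·2) − β²/(2·4) + const.
Setting the derivative to zero: Σxᵢ(yᵢ − βxᵢ)/2 − β/4 = 0, so β = Σxᵢyᵢ / (Σxᵢ² + σ²/τ²).
Σxᵢyᵢ = 2·11 + 2·11 + 1·7 + 2·5 + 6·24 = 205; Σxᵢ² = 49; σ²/τ² = 0.5.
β̂_MAP = 205 / (49 + 0.5) = 205/49.5 ≈ 4.141.

β̂_MAP = 4.141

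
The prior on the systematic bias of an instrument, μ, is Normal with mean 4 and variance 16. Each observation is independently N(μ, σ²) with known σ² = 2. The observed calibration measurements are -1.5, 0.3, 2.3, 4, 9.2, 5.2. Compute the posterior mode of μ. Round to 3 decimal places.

μ̂_MAP = 3.265

n = 6; x̄ = ((-1.5) + 0.3 + 2.3 + 4 + 9.2 + 5.2)/6 = 19.5/6 = 3.25.
For a Normal prior and Normal likelihood with known variance, the posterior is Normal; its mode equals its mean, the precision-weighted average.
Prior precision 1/σ₀² = 1/16 = 0.0625; data precision n/σ² = 6/2 = 3.
μ̂ = (0.0625·4 + 3·3.25) / (0.0625 + 3) = 10/3.0625 = 160/49 ≈ 3.265.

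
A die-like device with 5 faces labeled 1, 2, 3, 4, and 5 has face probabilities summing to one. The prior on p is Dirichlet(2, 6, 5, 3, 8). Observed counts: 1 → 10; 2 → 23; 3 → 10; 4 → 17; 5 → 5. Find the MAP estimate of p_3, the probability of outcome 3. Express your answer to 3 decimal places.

MAP estimate: 0.167

The posterior is Dirichlet(αᵢ + nᵢ) = Dirichlet(12, 29, 15, 20, 13).
For a Dirichlet(a₁,…,a_K) with all aᵢ > 1, the mode has j-th component (aⱼ − 1)/(Σaᵢ − K).
Here Σaᵢ = 89 and K = 5, so p_3 = (15 − 1)/(89 − 5) = 14/84 ≈ 0.167.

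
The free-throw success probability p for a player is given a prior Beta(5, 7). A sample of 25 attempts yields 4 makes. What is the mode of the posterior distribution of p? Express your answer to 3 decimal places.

Prior: Beta(5, 7).
Data: 4 successes in 25 trials. The binomial likelihood contributes p^4(1−p)^21, so the posterior is Beta(5+4, 7+21) = Beta(9, 28).
For Beta(a, b) with a, b > 1 the mode is (a−1)/(a+b−2) = 8/35 ≈ 0.229.

p̂_MAP = 0.229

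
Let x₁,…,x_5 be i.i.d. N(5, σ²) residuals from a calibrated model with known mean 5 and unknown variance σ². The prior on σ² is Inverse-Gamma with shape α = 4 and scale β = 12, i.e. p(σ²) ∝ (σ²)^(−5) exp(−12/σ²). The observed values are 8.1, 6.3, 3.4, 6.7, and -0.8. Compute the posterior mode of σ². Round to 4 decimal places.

Sum of squared deviations about the known mean: SS = (8.1−5)² + (6.3−5)² + (3.4−5)² + (6.7−5)² + (-0.8−5)² = 50.39.
The Normal likelihood contributes (σ²)^(−n/2) exp(−SS/(2σ²)), so the posterior is Inverse-Gamma(α + n/2, β + SS/2) = Inverse-Gamma(6.5, 37.195).
The mode of Inverse-Gamma(a, b) is b/(a+1) = 37.195/7.5 ≈ 4.9593.

σ̂²_MAP = 4.9593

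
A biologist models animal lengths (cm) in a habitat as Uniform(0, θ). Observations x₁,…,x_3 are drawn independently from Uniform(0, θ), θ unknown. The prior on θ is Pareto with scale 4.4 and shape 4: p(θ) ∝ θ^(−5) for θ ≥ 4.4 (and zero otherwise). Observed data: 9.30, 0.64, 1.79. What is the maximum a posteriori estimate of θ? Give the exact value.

The Uniform(0, θ) likelihood is θ^(−n) for θ ≥ max(xᵢ), zero otherwise. Here max(xᵢ) = 9.30.
Posterior ∝ θ^(−5) · θ^(−3) = θ^(−8) on θ ≥ max(4.4, 9.30) = 9.30.
This density is strictly decreasing in θ, so the posterior mode lies at the lower boundary of the support.

θ̂_MAP = 9.30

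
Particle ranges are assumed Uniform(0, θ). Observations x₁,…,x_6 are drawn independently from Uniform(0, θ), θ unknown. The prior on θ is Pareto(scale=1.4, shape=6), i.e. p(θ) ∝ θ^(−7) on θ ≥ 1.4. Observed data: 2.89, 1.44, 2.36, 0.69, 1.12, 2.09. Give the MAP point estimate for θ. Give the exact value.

θ̂_MAP = 2.89

The Uniform(0, θ) likelihood is θ^(−n) for θ ≥ max(xᵢ), zero otherwise. Here max(xᵢ) = 2.89.
Posterior ∝ θ^(−7) · θ^(−6) = θ^(−13) on θ ≥ max(1.4, 2.89) = 2.89.
This density is strictly decreasing in θ, so the posterior mode lies at the lower boundary of the support.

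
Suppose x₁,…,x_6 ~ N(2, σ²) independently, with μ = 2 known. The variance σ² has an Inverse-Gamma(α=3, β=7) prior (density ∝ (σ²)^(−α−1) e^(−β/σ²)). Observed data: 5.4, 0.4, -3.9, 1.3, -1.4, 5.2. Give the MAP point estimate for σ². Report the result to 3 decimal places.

Sum of squared deviations about the known mean: SS = (5.4−2)² + (0.4−2)² + (-3.9−2)² + (1.3−2)² + (-1.4−2)² + (5.2−2)² = 71.22.
The Normal likelihood contributes (σ²)^(−n/2) exp(−SS/(2σ²)), so the posterior is Inverse-Gamma(α + n/2, β + SS/2) = Inverse-Gamma(6, 42.61).
The mode of Inverse-Gamma(a, b) is b/(a+1) = 42.61/7 ≈ 6.087.

σ̂²_MAP = 6.087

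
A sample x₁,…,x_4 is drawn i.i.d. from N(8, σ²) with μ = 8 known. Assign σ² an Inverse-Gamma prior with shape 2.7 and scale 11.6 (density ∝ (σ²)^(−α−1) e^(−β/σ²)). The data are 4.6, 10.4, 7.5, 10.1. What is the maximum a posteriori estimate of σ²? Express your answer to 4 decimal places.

σ̂²_MAP = 3.9632

Sum of squared deviations about the known mean: SS = (4.6−8)² + (10.4−8)² + (7.5−8)² + (10.1−8)² = 21.98.
The Normal likelihood contributes (σ²)^(−n/2) exp(−SS/(2σ²)), so the posterior is Inverse-Gamma(α + n/2, β + SS/2) = Inverse-Gamma(4.7, 22.59).
The mode of Inverse-Gamma(a, b) is b/(a+1) = 22.59/5.7 ≈ 3.9632.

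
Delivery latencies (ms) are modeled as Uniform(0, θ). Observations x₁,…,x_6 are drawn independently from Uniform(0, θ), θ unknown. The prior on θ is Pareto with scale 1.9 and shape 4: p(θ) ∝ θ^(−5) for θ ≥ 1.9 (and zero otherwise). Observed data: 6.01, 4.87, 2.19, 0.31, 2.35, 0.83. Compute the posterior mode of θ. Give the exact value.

θ̂_MAP = 6.01

The Uniform(0, θ) likelihood is θ^(−n) for θ ≥ max(xᵢ), zero otherwise. Here max(xᵢ) = 6.01.
Posterior ∝ θ^(−5) · θ^(−6) = θ^(−11) on θ ≥ max(1.9, 6.01) = 6.01.
This density is strictly decreasing in θ, so the posterior mode lies at the lower boundary of the support.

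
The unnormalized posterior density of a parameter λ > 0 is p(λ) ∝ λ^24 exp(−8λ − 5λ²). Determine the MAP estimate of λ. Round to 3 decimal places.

ℓ'(λ) = 24/λ − 8 − 10λ. Setting this to zero and multiplying by λ: 10λ² + 8λ − 24 = 0.
λ = (−8 + √(8² + 4·10·24)) / (2·10) = (−8 + √1024) / 20 = (−8 + 32)/20 = 6/5.
ℓ''(λ) = −24/λ² − 10 < 0, confirming a maximum.

λ̂_MAP = 1.200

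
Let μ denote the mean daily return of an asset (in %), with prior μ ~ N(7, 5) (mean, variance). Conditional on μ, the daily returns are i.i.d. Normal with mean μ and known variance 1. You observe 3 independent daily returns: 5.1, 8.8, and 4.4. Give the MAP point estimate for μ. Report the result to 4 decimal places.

μ̂_MAP = 6.1563

n = 3; x̄ = (5.1 + 8.8 + 4.4)/3 = 18.3/3 = 6.1.
For a Normal prior and Normal likelihood with known variance, the posterior is Normal; its mode equals its mean, the precision-weighted average.
Prior precision 1/σ₀² = 1/5 = 0.2; data precision n/σ² = 3/1 = 3.
μ̂ = (0.2·7 + 3·6.1) / (0.2 + 3) = 19.7/3.2 = 6.15625 ≈ 6.1563.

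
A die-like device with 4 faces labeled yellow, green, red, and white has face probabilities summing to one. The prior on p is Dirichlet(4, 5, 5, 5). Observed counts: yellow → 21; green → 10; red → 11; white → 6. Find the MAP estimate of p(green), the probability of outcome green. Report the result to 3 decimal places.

The posterior is Dirichlet(αᵢ + nᵢ) = Dirichlet(25, 15, 16, 11).
For a Dirichlet(a₁,…,a_K) with all aᵢ > 1, the mode has j-th component (aⱼ − 1)/(Σaᵢ − K).
Here Σaᵢ = 67 and K = 4, so p(green) = (15 − 1)/(67 − 4) = 14/63 ≈ 0.222.

MAP estimate of p(green) = 0.222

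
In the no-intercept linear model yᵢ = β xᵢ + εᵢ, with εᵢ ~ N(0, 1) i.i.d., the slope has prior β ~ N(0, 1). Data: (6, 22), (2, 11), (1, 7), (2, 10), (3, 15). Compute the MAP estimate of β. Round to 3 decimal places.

β̂_MAP = 4.109

log p(β | y) = −Σ(yᵢ − βxᵢ)²/(2·1) − β²/(2·1) + const.
Setting the derivative to zero: Σxᵢ(yᵢ − βxᵢ)/1 − β/1 = 0, so β = Σxᵢyᵢ / (Σxᵢ² + σ²/τ²).
Σxᵢyᵢ = 6·22 + 2·11 + 1·7 + 2·10 + 3·15 = 226; Σxᵢ² = 54; σ²/τ² = 1.
β̂_MAP = 226 / (54 + 1) = 226/55 ≈ 4.109.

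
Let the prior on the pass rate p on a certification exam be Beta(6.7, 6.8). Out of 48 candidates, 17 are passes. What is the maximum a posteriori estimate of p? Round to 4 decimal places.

Prior: Beta(6.7, 6.8).
Data: 17 successes in 48 trials. The binomial likelihood contributes p^17(1−p)^31, so the posterior is Beta(6.7+17, 6.8+31) = Beta(23.7, 37.8).
For Beta(a, b) with a, b > 1 the mode is (a−1)/(a+b−2) = 22.7/59.5 ≈ 0.3815.

p̂_MAP = 0.3815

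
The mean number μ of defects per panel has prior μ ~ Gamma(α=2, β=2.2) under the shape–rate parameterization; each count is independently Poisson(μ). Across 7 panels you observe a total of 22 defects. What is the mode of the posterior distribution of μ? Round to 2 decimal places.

Σxᵢ = 22, n = 7.
Posterior ∝ μe^(−2.2μ) · μ^22e^(−7μ) = μ^23e^(−9.2μ), i.e. Gamma(shape=24, rate=9.2).
The mode of a Gamma(a, b) with a ≥ 1 (shape–rate) is (a−1)/b = 23/9.2 ≈ 2.50.

μ̂_MAP = 2.50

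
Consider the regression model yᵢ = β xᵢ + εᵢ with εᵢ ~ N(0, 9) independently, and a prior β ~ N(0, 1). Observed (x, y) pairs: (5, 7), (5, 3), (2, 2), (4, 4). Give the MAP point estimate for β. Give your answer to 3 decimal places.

β̂_MAP = 0.886

log p(β | y) = −Σ(yᵢ − βxᵢ)²/(2·9) − β²/(2·1) + const.
Setting the derivative to zero: Σxᵢ(yᵢ − βxᵢ)/9 − β/1 = 0, so β = Σxᵢyᵢ / (Σxᵢ² + σ²/τ²).
Σxᵢyᵢ = 5·7 + 5·3 + 2·2 + 4·4 = 70; Σxᵢ² = 70; σ²/τ² = 9.
β̂_MAP = 70 / (70 + 9) = 70/79 ≈ 0.886.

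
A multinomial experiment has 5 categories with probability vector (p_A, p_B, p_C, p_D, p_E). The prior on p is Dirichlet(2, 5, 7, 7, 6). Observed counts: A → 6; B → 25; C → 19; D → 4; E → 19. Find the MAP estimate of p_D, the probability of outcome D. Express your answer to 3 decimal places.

The posterior is Dirichlet(αᵢ + nᵢ) = Dirichlet(8, 30, 26, 11, 25).
For a Dirichlet(a₁,…,a_K) with all aᵢ > 1, the mode has j-th component (aⱼ − 1)/(Σaᵢ − K).
Here Σaᵢ = 100 and K = 5, so p_D = (11 − 1)/(100 − 5) = 10/95 ≈ 0.105.

MAP estimate of p_D = 0.105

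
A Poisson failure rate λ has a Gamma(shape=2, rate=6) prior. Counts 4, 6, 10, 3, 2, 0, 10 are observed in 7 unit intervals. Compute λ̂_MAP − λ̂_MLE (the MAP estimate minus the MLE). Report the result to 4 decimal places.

MAP − MLE = -2.2308

Σxᵢ = 35. Posterior is Gamma(37, 13); MAP = (37−1)/13 = 36/13 ≈ 2.76923.
MLE = x̄ = 35/7 ≈ 5.00000.
Difference = 36/13 − 35/7 = -29/13 ≈ -2.2308.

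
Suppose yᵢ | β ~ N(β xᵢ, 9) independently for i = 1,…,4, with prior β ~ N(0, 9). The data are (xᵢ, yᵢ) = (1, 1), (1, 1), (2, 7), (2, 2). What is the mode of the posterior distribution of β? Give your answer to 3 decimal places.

log p(β | y) = −Σ(yᵢ − βxᵢ)²/(2·9) − β²/(2·9) + const.
Setting the derivative to zero: Σxᵢ(yᵢ − βxᵢ)/9 − β/9 = 0, so β = Σxᵢyᵢ / (Σxᵢ² + σ²/τ²).
Σxᵢyᵢ = 1·1 + 1·1 + 2·7 + 2·2 = 20; Σxᵢ² = 10; σ²/τ² = 1.
β̂_MAP = 20 / (10 + 1) = 20/11 ≈ 1.818.

β̂_MAP = 1.818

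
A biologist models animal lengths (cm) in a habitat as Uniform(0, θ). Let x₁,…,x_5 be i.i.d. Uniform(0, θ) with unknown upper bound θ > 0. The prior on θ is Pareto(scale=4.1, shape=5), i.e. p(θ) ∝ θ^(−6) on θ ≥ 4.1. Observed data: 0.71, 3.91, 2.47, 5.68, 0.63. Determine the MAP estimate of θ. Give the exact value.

The Uniform(0, θ) likelihood is θ^(−n) for θ ≥ max(xᵢ), zero otherwise. Here max(xᵢ) = 5.68.
Posterior ∝ θ^(−6) · θ^(−5) = θ^(−11) on θ ≥ max(4.1, 5.68) = 5.68.
This density is strictly decreasing in θ, so the posterior mode lies at the lower boundary of the support.

θ̂_MAP = 5.68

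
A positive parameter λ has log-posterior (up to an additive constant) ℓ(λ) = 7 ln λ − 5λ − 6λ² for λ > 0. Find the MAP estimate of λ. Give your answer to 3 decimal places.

λ̂_MAP = 0.583

ℓ'(λ) = 7/λ − 5 − 12λ. Setting this to zero and multiplying by λ: 12λ² + 5λ − 7 = 0.
λ = (−5 + √(5² + 4·12·7)) / (2·12) = (−5 + √361) / 24 = (−5 + 19)/24 = 7/12.
ℓ''(λ) = −7/λ² − 12 < 0, confirming a maximum.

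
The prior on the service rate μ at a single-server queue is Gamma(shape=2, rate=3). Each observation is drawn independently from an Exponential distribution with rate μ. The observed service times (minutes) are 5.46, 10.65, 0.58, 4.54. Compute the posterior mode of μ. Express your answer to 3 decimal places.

μ̂_MAP = 0.206

The Exponential(rate=μ) likelihood is ∝ μ^n e^(−μΣtᵢ). Here n = 4 and Σtᵢ = 5.46 + 10.65 + 0.58 + 4.54 = 21.23.
Posterior ∝ μe^(−3μ) · μ^4e^(−21.23μ) = μ^5e^(−24.23μ), i.e. Gamma(6, 24.23).
Mode = (a−1)/b = 5/24.23 ≈ 0.206.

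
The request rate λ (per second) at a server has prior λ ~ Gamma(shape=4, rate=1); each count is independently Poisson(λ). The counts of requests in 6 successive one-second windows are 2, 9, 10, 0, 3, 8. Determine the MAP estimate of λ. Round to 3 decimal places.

λ̂_MAP = 5.000

Σxᵢ = 2+9+10+0+3+8 = 32, with n = 6.
Posterior ∝ λ^3e^(−1λ) · λ^32e^(−6λ) = λ^35e^(−7λ), i.e. Gamma(shape=36, rate=7).
The mode of a Gamma(a, b) with a ≥ 1 (shape–rate) is (a−1)/b = 35/7 ≈ 5.000.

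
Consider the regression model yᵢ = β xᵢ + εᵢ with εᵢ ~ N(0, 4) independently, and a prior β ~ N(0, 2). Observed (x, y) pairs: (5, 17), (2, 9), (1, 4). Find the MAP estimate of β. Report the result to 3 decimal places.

β̂_MAP = 3.344

log p(β | y) = −Σ(yᵢ − βxᵢ)²/(2·4) − β²/(2·2) + const.
Setting the derivative to zero: Σxᵢ(yᵢ − βxᵢ)/4 − β/2 = 0, so β = Σxᵢyᵢ / (Σxᵢ² + σ²/τ²).
Σxᵢyᵢ = 5·17 + 2·9 + 1·4 = 107; Σxᵢ² = 30; σ²/τ² = 2.
β̂_MAP = 107 / (30 + 2) = 107/32 ≈ 3.344.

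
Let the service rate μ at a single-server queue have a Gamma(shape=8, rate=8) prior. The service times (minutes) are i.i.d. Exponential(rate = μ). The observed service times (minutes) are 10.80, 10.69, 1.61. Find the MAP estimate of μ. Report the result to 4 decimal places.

The Exponential(rate=μ) likelihood is ∝ μ^n e^(−μΣtᵢ). Here n = 3 and Σtᵢ = 10.80 + 10.69 + 1.61 = 23.10.
Posterior ∝ μ^7e^(−8μ) · μ^3e^(−23.10μ) = μ^10e^(−31.10μ), i.e. Gamma(11, 31.10).
Mode = (a−1)/b = 10/31.10 ≈ 0.3215.

μ̂_MAP = 0.3215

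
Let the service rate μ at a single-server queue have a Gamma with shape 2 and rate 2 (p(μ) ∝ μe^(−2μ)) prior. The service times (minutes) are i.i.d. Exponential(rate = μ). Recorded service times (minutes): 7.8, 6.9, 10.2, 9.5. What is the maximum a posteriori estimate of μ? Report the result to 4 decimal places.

μ̂_MAP = 0.1374

The Exponential(rate=μ) likelihood is ∝ μ^n e^(−μΣtᵢ). Here n = 4 and Σtᵢ = 7.8 + 6.9 + 10.2 + 9.5 = 34.4.
Posterior ∝ μe^(−2μ) · μ^4e^(−34.4μ) = μ^5e^(−36.4μ), i.e. Gamma(6, 36.4).
Mode = (a−1)/b = 5/36.4 ≈ 0.1374.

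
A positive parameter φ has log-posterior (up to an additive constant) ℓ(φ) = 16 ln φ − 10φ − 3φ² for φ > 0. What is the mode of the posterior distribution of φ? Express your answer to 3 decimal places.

φ̂_MAP = 1.000

ℓ'(φ) = 16/φ − 10 − 6φ. Setting this to zero and multiplying by φ: 6φ² + 10φ − 16 = 0.
φ = (−10 + √(10² + 4·6·16)) / (2·6) = (−10 + √484) / 12 = (−10 + 22)/12 = 1.
ℓ''(φ) = −16/φ² − 6 < 0, confirming a maximum.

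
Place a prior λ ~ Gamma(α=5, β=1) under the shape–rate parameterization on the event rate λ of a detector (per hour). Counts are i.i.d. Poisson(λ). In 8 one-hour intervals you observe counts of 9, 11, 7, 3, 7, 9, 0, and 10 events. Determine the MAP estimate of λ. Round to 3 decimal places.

λ̂_MAP = 6.667

Σxᵢ = 9+11+7+3+7+9+0+10 = 56, with n = 8.
Posterior ∝ λ^4e^(−1λ) · λ^56e^(−8λ) = λ^60e^(−9λ), i.e. Gamma(shape=61, rate=9).
The mode of a Gamma(a, b) with a ≥ 1 (shape–rate) is (a−1)/b = 60/9 ≈ 6.667.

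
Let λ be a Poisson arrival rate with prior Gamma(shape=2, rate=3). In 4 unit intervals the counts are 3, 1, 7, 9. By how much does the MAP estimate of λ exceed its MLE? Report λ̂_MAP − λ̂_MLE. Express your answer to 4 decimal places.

MAP − MLE = -2.0000

Σxᵢ = 20. Posterior is Gamma(22, 7); MAP = (22−1)/7 = 21/7 ≈ 3.00000.
MLE = x̄ = 20/4 ≈ 5.00000.
Difference = 21/7 − 20/4 = -2 ≈ -2.0000.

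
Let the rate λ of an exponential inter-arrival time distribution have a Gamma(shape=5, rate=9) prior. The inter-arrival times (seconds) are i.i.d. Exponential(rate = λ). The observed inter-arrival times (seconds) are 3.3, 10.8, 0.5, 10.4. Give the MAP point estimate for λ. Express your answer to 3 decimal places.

The Exponential(rate=λ) likelihood is ∝ λ^n e^(−λΣtᵢ). Here n = 4 and Σtᵢ = 3.3 + 10.8 + 0.5 + 10.4 = 25.
Posterior ∝ λ^4e^(−9λ) · λ^4e^(−25λ) = λ^8e^(−34λ), i.e. Gamma(9, 34).
Mode = (a−1)/b = 8/34 ≈ 0.235.

λ̂_MAP = 0.235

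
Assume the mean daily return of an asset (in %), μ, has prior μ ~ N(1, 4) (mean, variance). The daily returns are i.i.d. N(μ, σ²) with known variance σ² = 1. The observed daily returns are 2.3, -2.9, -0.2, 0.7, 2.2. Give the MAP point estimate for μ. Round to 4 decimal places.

μ̂_MAP = 0.4476

n = 5; x̄ = (2.3 + (-2.9) + (-0.2) + 0.7 + 2.2)/5 = 2.1/5 = 0.42.
For a Normal prior and Normal likelihood with known variance, the posterior is Normal; its mode equals its mean, the precision-weighted average.
Prior precision 1/σ₀² = 1/4 = 0.25; data precision n/σ² = 5/1 = 5.
μ̂ = (0.25·1 + 5·0.42) / (0.25 + 5) = 2.35/5.25 = 47/105 ≈ 0.4476.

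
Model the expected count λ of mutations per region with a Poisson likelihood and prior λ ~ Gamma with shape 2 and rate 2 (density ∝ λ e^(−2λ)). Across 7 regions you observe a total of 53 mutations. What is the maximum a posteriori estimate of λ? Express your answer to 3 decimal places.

Σxᵢ = 53, n = 7.
Posterior ∝ λe^(−2λ) · λ^53e^(−7λ) = λ^54e^(−9λ), i.e. Gamma(shape=55, rate=9).
The mode of a Gamma(a, b) with a ≥ 1 (shape–rate) is (a−1)/b = 54/9 ≈ 6.000.

λ̂_MAP = 6.000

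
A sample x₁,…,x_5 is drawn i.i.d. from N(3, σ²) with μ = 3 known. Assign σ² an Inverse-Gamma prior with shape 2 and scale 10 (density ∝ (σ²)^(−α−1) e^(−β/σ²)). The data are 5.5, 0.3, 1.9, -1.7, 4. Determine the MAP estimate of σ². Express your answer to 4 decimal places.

Sum of squared deviations about the known mean: SS = (5.5−3)² + (0.3−3)² + (1.9−3)² + (-1.7−3)² + (4−3)² = 37.84.
The Normal likelihood contributes (σ²)^(−n/2) exp(−SS/(2σ²)), so the posterior is Inverse-Gamma(α + n/2, β + SS/2) = Inverse-Gamma(4.5, 28.92).
The mode of Inverse-Gamma(a, b) is b/(a+1) = 28.92/5.5 ≈ 5.2582.

σ̂²_MAP = 5.2582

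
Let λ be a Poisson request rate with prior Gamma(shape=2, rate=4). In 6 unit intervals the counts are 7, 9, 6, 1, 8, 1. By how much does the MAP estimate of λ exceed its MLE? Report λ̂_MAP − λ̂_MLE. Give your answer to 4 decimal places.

Σxᵢ = 32. Posterior is Gamma(34, 10); MAP = (34−1)/10 = 33/10 ≈ 3.30000.
MLE = x̄ = 32/6 ≈ 5.33333.
Difference = 33/10 − 32/6 = -61/30 ≈ -2.0333.

MAP − MLE = -2.0333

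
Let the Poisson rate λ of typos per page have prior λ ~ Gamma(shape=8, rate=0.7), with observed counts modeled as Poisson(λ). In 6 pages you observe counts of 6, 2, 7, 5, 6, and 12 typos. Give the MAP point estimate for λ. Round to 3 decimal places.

λ̂_MAP = 6.716

Σxᵢ = 6+2+7+5+6+12 = 38, with n = 6.
Posterior ∝ λ^7e^(−0.7λ) · λ^38e^(−6λ) = λ^45e^(−6.7λ), i.e. Gamma(shape=46, rate=6.7).
The mode of a Gamma(a, b) with a ≥ 1 (shape–rate) is (a−1)/b = 45/6.7 ≈ 6.716.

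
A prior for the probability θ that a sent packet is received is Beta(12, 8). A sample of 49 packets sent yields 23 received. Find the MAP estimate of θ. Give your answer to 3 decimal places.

Prior: Beta(12, 8).
Data: 23 successes in 49 trials. The binomial likelihood contributes θ^23(1−θ)^26, so the posterior is Beta(12+23, 8+26) = Beta(35, 34).
For Beta(a, b) with a, b > 1 the mode is (a−1)/(a+b−2) = 34/67 ≈ 0.507.

θ̂_MAP = 0.507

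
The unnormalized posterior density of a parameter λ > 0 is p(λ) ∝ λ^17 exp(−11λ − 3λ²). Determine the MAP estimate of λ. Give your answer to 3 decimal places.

ℓ'(λ) = 17/λ − 11 − 6λ. Setting this to zero and multiplying by λ: 6λ² + 11λ − 17 = 0.
λ = (−11 + √(11² + 4·6·17)) / (2·6) = (−11 + √529) / 12 = (−11 + 23)/12 = 1.
ℓ''(λ) = −17/λ² − 6 < 0, confirming a maximum.

λ̂_MAP = 1.000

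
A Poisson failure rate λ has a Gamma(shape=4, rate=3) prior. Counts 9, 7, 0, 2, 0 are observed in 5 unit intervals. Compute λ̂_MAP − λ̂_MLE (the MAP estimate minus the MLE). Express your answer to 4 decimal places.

Σxᵢ = 18. Posterior is Gamma(22, 8); MAP = (22−1)/8 = 21/8 ≈ 2.62500.
MLE = x̄ = 18/5 ≈ 3.60000.
Difference = 21/8 − 18/5 = -39/40 ≈ -0.9750.

MAP − MLE = -0.9750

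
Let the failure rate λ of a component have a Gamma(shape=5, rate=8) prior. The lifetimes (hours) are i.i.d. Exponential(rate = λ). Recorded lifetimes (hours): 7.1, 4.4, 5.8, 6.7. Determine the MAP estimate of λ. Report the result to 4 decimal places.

λ̂_MAP = 0.2500

The Exponential(rate=λ) likelihood is ∝ λ^n e^(−λΣtᵢ). Here n = 4 and Σtᵢ = 7.1 + 4.4 + 5.8 + 6.7 = 24.
Posterior ∝ λ^4e^(−8λ) · λ^4e^(−24λ) = λ^8e^(−32λ), i.e. Gamma(9, 32).
Mode = (a−1)/b = 8/32 ≈ 0.2500.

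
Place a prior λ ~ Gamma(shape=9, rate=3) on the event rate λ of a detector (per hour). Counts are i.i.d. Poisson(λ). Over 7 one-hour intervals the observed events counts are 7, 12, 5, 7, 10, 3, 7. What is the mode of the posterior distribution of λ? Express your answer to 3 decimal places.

λ̂_MAP = 5.900

Σxᵢ = 7+12+5+7+10+3+7 = 51, with n = 7.
Posterior ∝ λ^8e^(−3λ) · λ^51e^(−7λ) = λ^59e^(−10λ), i.e. Gamma(shape=60, rate=10).
The mode of a Gamma(a, b) with a ≥ 1 (shape–rate) is (a−1)/b = 59/10 ≈ 5.900.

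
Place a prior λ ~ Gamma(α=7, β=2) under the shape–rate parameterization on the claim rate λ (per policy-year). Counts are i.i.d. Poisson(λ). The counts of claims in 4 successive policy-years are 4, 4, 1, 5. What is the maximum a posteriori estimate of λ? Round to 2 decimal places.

Σxᵢ = 4+4+1+5 = 14, with n = 4.
Posterior ∝ λ^6e^(−2λ) · λ^14e^(−4λ) = λ^20e^(−6λ), i.e. Gamma(shape=21, rate=6).
The mode of a Gamma(a, b) with a ≥ 1 (shape–rate) is (a−1)/b = 20/6 ≈ 3.33.

λ̂_MAP = 3.33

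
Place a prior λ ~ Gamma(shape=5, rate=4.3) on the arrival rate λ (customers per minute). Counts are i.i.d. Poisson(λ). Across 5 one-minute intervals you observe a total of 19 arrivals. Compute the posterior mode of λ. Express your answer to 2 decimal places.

λ̂_MAP = 2.47

Σxᵢ = 19, n = 5.
Posterior ∝ λ^4e^(−4.3λ) · λ^19e^(−5λ) = λ^23e^(−9.3λ), i.e. Gamma(shape=24, rate=9.3).
The mode of a Gamma(a, b) with a ≥ 1 (shape–rate) is (a−1)/b = 23/9.3 ≈ 2.47.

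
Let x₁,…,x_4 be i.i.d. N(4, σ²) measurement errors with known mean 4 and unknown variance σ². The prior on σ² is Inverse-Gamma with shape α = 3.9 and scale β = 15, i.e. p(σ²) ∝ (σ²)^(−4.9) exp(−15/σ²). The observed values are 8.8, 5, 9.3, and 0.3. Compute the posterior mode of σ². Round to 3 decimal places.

σ̂²_MAP = 6.943

Sum of squared deviations about the known mean: SS = (8.8−4)² + (5−4)² + (9.3−4)² + (0.3−4)² = 65.82.
The Normal likelihood contributes (σ²)^(−n/2) exp(−SS/(2σ²)), so the posterior is Inverse-Gamma(α + n/2, β + SS/2) = Inverse-Gamma(5.9, 47.91).
The mode of Inverse-Gamma(a, b) is b/(a+1) = 47.91/6.9 ≈ 6.943.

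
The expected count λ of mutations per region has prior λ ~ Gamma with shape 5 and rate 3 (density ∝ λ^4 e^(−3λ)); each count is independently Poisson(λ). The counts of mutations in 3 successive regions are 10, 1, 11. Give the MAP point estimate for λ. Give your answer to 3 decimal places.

λ̂_MAP = 4.333

Σxᵢ = 10+1+11 = 22, with n = 3.
Posterior ∝ λ^4e^(−3λ) · λ^22e^(−3λ) = λ^26e^(−6λ), i.e. Gamma(shape=27, rate=6).
The mode of a Gamma(a, b) with a ≥ 1 (shape–rate) is (a−1)/b = 26/6 ≈ 4.333.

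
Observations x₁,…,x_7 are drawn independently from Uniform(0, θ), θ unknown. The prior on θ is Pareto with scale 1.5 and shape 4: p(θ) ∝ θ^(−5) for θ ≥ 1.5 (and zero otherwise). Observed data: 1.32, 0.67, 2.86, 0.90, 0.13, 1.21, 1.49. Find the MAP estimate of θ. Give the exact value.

θ̂_MAP = 2.86

The Uniform(0, θ) likelihood is θ^(−n) for θ ≥ max(xᵢ), zero otherwise. Here max(xᵢ) = 2.86.
Posterior ∝ θ^(−5) · θ^(−7) = θ^(−12) on θ ≥ max(1.5, 2.86) = 2.86.
This density is strictly decreasing in θ, so the posterior mode lies at the lower boundary of the support.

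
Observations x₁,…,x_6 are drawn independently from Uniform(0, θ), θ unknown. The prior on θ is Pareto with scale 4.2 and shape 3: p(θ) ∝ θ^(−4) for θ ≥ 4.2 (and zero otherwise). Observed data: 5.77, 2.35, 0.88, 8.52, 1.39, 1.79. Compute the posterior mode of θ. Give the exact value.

θ̂_MAP = 8.52

The Uniform(0, θ) likelihood is θ^(−n) for θ ≥ max(xᵢ), zero otherwise. Here max(xᵢ) = 8.52.
Posterior ∝ θ^(−4) · θ^(−6) = θ^(−10) on θ ≥ max(4.2, 8.52) = 8.52.
This density is strictly decreasing in θ, so the posterior mode lies at the lower boundary of the support.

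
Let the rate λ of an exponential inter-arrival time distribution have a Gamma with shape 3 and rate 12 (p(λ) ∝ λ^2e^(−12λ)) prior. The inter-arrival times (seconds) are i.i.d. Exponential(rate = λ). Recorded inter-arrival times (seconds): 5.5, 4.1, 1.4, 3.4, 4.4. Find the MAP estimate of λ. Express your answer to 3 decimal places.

The Exponential(rate=λ) likelihood is ∝ λ^n e^(−λΣtᵢ). Here n = 5 and Σtᵢ = 5.5 + 4.1 + 1.4 + 3.4 + 4.4 = 18.8.
Posterior ∝ λ^2e^(−12λ) · λ^5e^(−18.8λ) = λ^7e^(−30.8λ), i.e. Gamma(8, 30.8).
Mode = (a−1)/b = 7/30.8 ≈ 0.227.

λ̂_MAP = 0.227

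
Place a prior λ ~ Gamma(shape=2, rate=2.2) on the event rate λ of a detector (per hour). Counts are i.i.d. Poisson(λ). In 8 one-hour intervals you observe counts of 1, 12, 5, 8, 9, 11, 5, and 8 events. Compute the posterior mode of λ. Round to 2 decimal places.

Σxᵢ = 1+12+5+8+9+11+5+8 = 59, with n = 8.
Posterior ∝ λe^(−2.2λ) · λ^59e^(−8λ) = λ^60e^(−10.2λ), i.e. Gamma(shape=61, rate=10.2).
The mode of a Gamma(a, b) with a ≥ 1 (shape–rate) is (a−1)/b = 60/10.2 ≈ 5.88.

λ̂_MAP = 5.88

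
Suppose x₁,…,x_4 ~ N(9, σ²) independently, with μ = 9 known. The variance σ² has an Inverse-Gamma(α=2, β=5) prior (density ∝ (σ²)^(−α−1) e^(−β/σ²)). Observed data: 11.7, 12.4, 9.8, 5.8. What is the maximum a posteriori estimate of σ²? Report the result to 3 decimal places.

Sum of squared deviations about the known mean: SS = (11.7−9)² + (12.4−9)² + (9.8−9)² + (5.8−9)² = 29.73.
The Normal likelihood contributes (σ²)^(−n/2) exp(−SS/(2σ²)), so the posterior is Inverse-Gamma(α + n/2, β + SS/2) = Inverse-Gamma(4, 19.865).
The mode of Inverse-Gamma(a, b) is b/(a+1) = 19.865/5 ≈ 3.973.

σ̂²_MAP = 3.973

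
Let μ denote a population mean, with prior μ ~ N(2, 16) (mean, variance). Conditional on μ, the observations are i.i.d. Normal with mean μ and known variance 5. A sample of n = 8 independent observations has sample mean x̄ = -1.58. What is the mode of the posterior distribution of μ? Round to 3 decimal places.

n = 8, x̄ = -1.58.
For a Normal prior and Normal likelihood with known variance, the posterior is Normal; its mode equals its mean, the precision-weighted average.
Prior precision 1/σ₀² = 1/16 = 0.0625; data precision n/σ² = 8/5 = 1.6.
μ̂ = (0.0625·2 + 1.6·(-1.58)) / (0.0625 + 1.6) = (-2.403)/1.6625 = -4806/3325 ≈ -1.445.

μ̂_MAP = -1.445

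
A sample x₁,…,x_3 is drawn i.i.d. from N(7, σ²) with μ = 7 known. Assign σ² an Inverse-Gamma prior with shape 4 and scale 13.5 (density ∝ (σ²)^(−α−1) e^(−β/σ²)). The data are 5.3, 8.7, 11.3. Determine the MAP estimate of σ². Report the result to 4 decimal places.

Sum of squared deviations about the known mean: SS = (5.3−7)² + (8.7−7)² + (11.3−7)² = 24.27.
The Normal likelihood contributes (σ²)^(−n/2) exp(−SS/(2σ²)), so the posterior is Inverse-Gamma(α + n/2, β + SS/2) = Inverse-Gamma(5.5, 25.635).
The mode of Inverse-Gamma(a, b) is b/(a+1) = 25.635/6.5 ≈ 3.9438.

σ̂²_MAP = 3.9438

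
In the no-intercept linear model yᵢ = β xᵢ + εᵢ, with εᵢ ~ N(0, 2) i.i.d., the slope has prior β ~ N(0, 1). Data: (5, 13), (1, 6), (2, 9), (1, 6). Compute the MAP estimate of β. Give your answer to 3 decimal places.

β̂_MAP = 2.879

log p(β | y) = −Σ(yᵢ − βxᵢ)²/(2·2) − β²/(2·1) + const.
Setting the derivative to zero: Σxᵢ(yᵢ − βxᵢ)/2 − β/1 = 0, so β = Σxᵢyᵢ / (Σxᵢ² + σ²/τ²).
Σxᵢyᵢ = 5·13 + 1·6 + 2·9 + 1·6 = 95; Σxᵢ² = 31; σ²/τ² = 2.
β̂_MAP = 95 / (31 + 2) = 95/33 ≈ 2.879.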